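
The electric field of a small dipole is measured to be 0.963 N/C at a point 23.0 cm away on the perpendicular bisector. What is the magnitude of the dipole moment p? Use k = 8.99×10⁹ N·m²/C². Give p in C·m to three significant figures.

p ≈ 1.30×10⁻¹² C·m

In the equatorial plane E = kp/r³, so p = Er³/(k).
p = (0.963)·(0.230)³ / (8.99×10⁹) = 1.303×10⁻¹² C·m.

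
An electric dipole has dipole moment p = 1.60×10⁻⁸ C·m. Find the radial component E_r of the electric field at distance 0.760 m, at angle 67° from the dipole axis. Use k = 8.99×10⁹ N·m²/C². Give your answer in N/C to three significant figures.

E_r ≈ 256 N/C

For a dipole, E_r = (2kp cosθ)/r³.
kp/r³ = (8.99×10⁹)(1.60×10⁻⁸)/(0.760)³ = 327.7 N/C.
E_r = 2·327.7·cos67° = 256.1 N/C.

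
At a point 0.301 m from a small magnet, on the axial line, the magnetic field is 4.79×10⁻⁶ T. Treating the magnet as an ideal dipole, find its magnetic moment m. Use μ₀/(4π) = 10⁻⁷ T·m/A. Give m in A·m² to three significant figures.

On axis B = (μ₀/4π)·2m/r³, so m = Br³·4π/(μ₀·2).
m = (4.79×10⁻⁶)·(0.301)³ / (2·10⁻⁷) = 0.6531 A·m².

m ≈ 0.653 A·m²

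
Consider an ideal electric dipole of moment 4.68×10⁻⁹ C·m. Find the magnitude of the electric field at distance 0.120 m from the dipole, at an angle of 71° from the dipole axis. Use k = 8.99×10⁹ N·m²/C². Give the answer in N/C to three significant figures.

At angle θ the dipole field magnitude is E = (kp/r³)·√(1 + 3cos²θ).
kp/r³ = (8.99×10⁹)(4.68×10⁻⁹) / (0.120)³ = 2.435×10⁴ N/C.
√(1 + 3cos²71°) = √(1 + 3·0.1060) = √1.3180 ≈ 1.1480.
E ≈ 2.435×10⁴ × 1.148 = 2.795×10⁴ N/C.

E ≈ 2.80×10⁴ N/C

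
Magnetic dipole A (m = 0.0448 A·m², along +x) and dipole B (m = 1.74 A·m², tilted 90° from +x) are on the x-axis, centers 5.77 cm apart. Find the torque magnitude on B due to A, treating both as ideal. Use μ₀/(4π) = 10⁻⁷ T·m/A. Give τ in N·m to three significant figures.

Dipole B is on the axis of dipole A, so B₁ there is axial: B₁ = (μ₀/4π)·2m₁/r³ along +x.
B₁ = 2(10⁻⁷)(0.0448)/(0.0577)³ = 4.664×10⁻⁵ T.
τ = m₂ B₁ sinθ.
τ = (1.74)(4.664×10⁻⁵)·sin90° = 8.116×10⁻⁵ N·m.

τ ≈ 8.12×10⁻⁵ N·m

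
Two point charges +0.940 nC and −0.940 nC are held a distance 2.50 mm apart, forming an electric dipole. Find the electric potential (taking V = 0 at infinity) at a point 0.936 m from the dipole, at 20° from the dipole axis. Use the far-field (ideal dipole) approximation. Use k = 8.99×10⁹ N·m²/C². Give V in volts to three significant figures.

Dipole moment p = qd = (9.40×10⁻¹⁰ C)(0.00250 m) = 2.35×10⁻¹² C·m.
The dipole potential is V = kp cosθ / r².
V = (8.99×10⁹)(2.35×10⁻¹²)·cos20° / (0.936)² = 0.02266 V.

V ≈ 0.0227 V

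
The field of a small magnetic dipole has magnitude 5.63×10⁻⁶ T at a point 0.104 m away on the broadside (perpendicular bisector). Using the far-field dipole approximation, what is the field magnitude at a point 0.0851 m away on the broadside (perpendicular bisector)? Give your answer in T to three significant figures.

Dipole fields scale as 1/r³ in the far field; the geometry is the same at both points.
B₂ = B₁ · (r₁/r₂)³ = 5.63×10⁻⁶ · (0.104/0.0851)³.
(r₁/r₂)³ = (1.222)³ = 1.825.
B₂ ≈ 1.028×10⁻⁵ T.

B ≈ 1.03×10⁻⁵ T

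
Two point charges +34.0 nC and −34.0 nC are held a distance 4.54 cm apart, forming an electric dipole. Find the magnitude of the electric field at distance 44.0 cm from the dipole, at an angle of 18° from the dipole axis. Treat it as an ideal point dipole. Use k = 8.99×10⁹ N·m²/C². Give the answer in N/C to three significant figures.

E ≈ 314 N/C

Dipole moment p = qd = (3.40×10⁻⁸ C)(0.0454 m) = 1.544×10⁻⁹ C·m.
At angle θ the dipole field magnitude is E = (kp/r³)·√(1 + 3cos²θ).
kp/r³ = (8.99×10⁹)(1.544×10⁻⁹) / (0.440)³ = 162.9 N/C.
√(1 + 3cos²18°) = √(1 + 3·0.9045) = √3.7135 ≈ 1.9271.
E ≈ 162.9 × 1.927 = 314.0 N/C.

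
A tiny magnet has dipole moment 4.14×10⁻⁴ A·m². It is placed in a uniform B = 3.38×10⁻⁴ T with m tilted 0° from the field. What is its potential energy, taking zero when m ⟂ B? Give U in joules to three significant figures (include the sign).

U = −m·B = −mB cosθ.
U = −(4.14×10⁻⁴)(3.38×10⁻⁴)·cos0° = -1.399×10⁻⁷ J.

U ≈ -1.40×10⁻⁷ J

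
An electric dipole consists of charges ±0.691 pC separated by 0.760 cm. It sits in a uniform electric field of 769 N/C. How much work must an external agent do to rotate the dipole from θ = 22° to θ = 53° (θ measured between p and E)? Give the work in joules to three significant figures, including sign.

W ≈ 1.31×10⁻¹² J

Dipole moment p = qd = (6.91×10⁻¹³ C)(0.00760 m) = 5.252×10⁻¹⁵ C·m.
W_ext = ΔU = U(θ₂) − U(θ₁) = −pE cosθ₂ − (−pE cosθ₁) = pE(cosθ₁ − cosθ₂).
W = (5.252×10⁻¹⁵)(769)·(cos22° − cos53°) = (4.039×10⁻¹²)·(+0.3254) = 1.314×10⁻¹² J.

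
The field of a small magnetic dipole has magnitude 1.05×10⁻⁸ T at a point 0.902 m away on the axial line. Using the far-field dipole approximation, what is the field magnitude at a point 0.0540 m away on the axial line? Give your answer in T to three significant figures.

B ≈ 4.89×10⁻⁵ T

Dipole fields scale as 1/r³ in the far field; the geometry is the same at both points.
B₂ = B₁ · (r₁/r₂)³ = 1.05×10⁻⁸ · (0.902/0.0540)³.
(r₁/r₂)³ = (16.7)³ = 4661.
B₂ ≈ 4.894×10⁻⁵ T.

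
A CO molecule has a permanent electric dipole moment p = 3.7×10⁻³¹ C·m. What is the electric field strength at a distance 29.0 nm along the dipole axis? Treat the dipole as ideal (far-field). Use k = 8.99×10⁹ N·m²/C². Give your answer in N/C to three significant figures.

E ≈ 273 N/C

On the dipole axis E = 2kp/r³.
E = 2·(8.99×10⁹)(3.70×10⁻³¹) / (2.90×10⁻⁸)³ = 272.8 N/C.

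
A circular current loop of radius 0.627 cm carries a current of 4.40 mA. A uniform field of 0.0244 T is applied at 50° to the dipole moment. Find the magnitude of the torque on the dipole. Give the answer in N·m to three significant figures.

τ ≈ 1.02×10⁻⁸ N·m

Magnetic moment m = IA = Iπa² = (0.00440)·π·(0.00627)² = 5.434×10⁻⁷ A·m².
Torque on a magnetic dipole: τ = mB sinθ.
τ = (5.434×10⁻⁷)(0.0244)·sin50° = 1.016×10⁻⁸ N·m.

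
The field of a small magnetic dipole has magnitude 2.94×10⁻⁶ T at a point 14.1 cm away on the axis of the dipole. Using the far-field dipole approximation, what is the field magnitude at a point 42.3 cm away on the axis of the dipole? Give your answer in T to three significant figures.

Dipole fields scale as 1/r³ in the far field; the geometry is the same at both points.
B₂ = B₁ · (r₁/r₂)³ = 2.94×10⁻⁶ · (14.1/42.3)³.
(r₁/r₂)³ = (0.3333)³ = 0.03704.
B₂ ≈ 1.089×10⁻⁷ T.

B ≈ 1.09×10⁻⁷ T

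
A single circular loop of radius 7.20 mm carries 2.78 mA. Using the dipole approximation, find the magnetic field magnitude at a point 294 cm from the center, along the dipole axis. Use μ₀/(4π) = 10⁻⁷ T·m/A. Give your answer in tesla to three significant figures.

B ≈ 3.56×10⁻¹⁵ T

Magnetic moment m = IA = Iπa² = (0.00278)·π·(0.00720)² = 4.528×10⁻⁷ A·m².
On axis B = (μ₀/4π)·2m/r³.
B = 2·(10⁻⁷)·(4.528×10⁻⁷) / (2.94)³ = 3.564×10⁻¹⁵ T.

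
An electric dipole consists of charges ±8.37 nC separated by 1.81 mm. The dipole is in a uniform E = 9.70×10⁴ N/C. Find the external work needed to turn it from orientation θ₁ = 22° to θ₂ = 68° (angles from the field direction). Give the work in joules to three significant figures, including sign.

Dipole moment p = qd = (8.37×10⁻⁹ C)(0.00181 m) = 1.515×10⁻¹¹ C·m.
W_ext = ΔU = U(θ₂) − U(θ₁) = −pE cosθ₂ − (−pE cosθ₁) = pE(cosθ₁ − cosθ₂).
W = (1.515×10⁻¹¹)(9.70×10⁴)·(cos22° − cos68°) = (1.470×10⁻⁶)·(+0.5526) = 8.120×10⁻⁷ J.

W ≈ 8.12×10⁻⁷ J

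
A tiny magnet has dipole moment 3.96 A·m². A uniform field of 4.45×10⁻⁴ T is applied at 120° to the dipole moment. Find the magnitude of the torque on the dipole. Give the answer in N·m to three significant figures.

Torque on a magnetic dipole: τ = mB sinθ.
τ = (3.96)(4.45×10⁻⁴)·sin120° = 0.001526 N·m.

τ ≈ 0.00153 N·m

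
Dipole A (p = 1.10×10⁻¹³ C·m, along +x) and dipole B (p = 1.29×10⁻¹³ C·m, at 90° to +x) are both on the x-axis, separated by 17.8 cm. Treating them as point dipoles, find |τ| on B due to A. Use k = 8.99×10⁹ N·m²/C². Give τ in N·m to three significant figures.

τ ≈ 4.52×10⁻¹⁴ N·m

The second dipole sits on the axis of the first, so the field there is axial: E₁ = 2kp₁/r³ along +x.
E₁ = 2(8.99×10⁹)(1.10×10⁻¹³)/(0.178)³ = 0.3507 N/C.
Torque on the second dipole: τ = p₂ E₁ sinθ.
τ = (1.29×10⁻¹³)(0.3507)·sin90° = 4.524×10⁻¹⁴ N·m.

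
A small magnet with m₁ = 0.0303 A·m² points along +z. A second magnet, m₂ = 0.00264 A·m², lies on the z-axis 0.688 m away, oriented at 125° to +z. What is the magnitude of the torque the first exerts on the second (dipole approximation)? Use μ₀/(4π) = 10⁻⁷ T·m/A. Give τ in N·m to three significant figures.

Dipole B is on the axis of dipole A, so B₁ there is axial: B₁ = (μ₀/4π)·2m₁/r³ along +z.
B₁ = 2(10⁻⁷)(0.0303)/(0.688)³ = 1.861×10⁻⁸ T.
τ = m₂ B₁ sinθ.
τ = (0.00264)(1.861×10⁻⁸)·sin125° = 4.024×10⁻¹¹ N·m.

τ ≈ 4.02×10⁻¹¹ N·m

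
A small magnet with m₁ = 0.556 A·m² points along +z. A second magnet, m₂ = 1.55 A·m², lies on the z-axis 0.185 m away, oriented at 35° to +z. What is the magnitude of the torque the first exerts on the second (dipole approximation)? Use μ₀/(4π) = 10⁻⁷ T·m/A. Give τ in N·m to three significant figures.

τ ≈ 1.56×10⁻⁵ N·m

Dipole B is on the axis of dipole A, so B₁ there is axial: B₁ = (μ₀/4π)·2m₁/r³ along +z.
B₁ = 2(10⁻⁷)(0.556)/(0.185)³ = 1.756×10⁻⁵ T.
τ = m₂ B₁ sinθ.
τ = (1.55)(1.756×10⁻⁵)·sin35° = 1.561×10⁻⁵ N·m.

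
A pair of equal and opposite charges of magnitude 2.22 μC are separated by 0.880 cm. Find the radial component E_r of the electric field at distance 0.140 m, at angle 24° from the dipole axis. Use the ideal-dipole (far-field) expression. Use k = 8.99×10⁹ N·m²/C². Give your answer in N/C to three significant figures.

Dipole moment p = qd = (2.22×10⁻⁶ C)(0.00880 m) = 1.954×10⁻⁸ C·m.
For a dipole, E_r = (2kp cosθ)/r³.
kp/r³ = (8.99×10⁹)(1.954×10⁻⁸)/(0.140)³ = 6.402×10⁴ N/C.
E_r = 2·6.402×10⁴·cos24° = 1.170×10⁵ N/C.

E_r ≈ 1.17×10⁵ N/C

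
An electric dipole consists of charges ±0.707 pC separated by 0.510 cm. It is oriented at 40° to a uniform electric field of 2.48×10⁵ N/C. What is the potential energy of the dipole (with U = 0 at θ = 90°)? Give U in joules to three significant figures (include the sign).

U ≈ -6.85×10⁻¹⁰ J

Dipole moment p = qd = (7.07×10⁻¹³ C)(0.00510 m) = 3.606×10⁻¹⁵ C·m.
U = −p·E = −pE cosθ.
U = −(3.606×10⁻¹⁵)(2.48×10⁵)·cos40° = -6.851×10⁻¹⁰ J.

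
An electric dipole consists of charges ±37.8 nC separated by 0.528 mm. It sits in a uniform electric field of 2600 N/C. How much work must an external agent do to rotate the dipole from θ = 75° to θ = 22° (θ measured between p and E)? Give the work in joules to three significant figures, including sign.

Dipole moment p = qd = (3.78×10⁻⁸ C)(5.28×10⁻⁴ m) = 1.996×10⁻¹¹ C·m.
W_ext = ΔU = U(θ₂) − U(θ₁) = −pE cosθ₂ − (−pE cosθ₁) = pE(cosθ₁ − cosθ₂).
W = (1.996×10⁻¹¹)(2600)·(cos75° − cos22°) = (5.190×10⁻⁸)·(-0.6684) = -3.469×10⁻⁸ J.

W ≈ -3.47×10⁻⁸ J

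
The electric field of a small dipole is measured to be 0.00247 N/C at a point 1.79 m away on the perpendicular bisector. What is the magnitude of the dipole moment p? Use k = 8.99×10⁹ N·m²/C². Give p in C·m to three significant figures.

p ≈ 1.58×10⁻¹² C·m

In the equatorial plane E = kp/r³, so p = Er³/(k).
p = (0.00247)·(1.79)³ / (8.99×10⁹) = 1.576×10⁻¹² C·m.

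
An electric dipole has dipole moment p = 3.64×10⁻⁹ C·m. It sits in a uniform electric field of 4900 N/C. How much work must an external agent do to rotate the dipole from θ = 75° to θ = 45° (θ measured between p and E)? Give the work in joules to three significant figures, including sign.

W_ext = ΔU = U(θ₂) − U(θ₁) = −pE cosθ₂ − (−pE cosθ₁) = pE(cosθ₁ − cosθ₂).
W = (3.64×10⁻⁹)(4900)·(cos75° − cos45°) = (1.784×10⁻⁵)·(-0.4483) = -7.996×10⁻⁶ J.

W ≈ -8.00×10⁻⁶ J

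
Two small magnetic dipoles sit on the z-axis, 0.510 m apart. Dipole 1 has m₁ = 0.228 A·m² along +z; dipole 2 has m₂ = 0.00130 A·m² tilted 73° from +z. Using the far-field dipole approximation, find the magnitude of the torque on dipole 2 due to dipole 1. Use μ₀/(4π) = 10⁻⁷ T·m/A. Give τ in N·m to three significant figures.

τ ≈ 4.27×10⁻¹⁰ N·m

Dipole B is on the axis of dipole A, so B₁ there is axial: B₁ = (μ₀/4π)·2m₁/r³ along +z.
B₁ = 2(10⁻⁷)(0.228)/(0.510)³ = 3.438×10⁻⁷ T.
τ = m₂ B₁ sinθ.
τ = (0.00130)(3.438×10⁻⁷)·sin73° = 4.274×10⁻¹⁰ N·m.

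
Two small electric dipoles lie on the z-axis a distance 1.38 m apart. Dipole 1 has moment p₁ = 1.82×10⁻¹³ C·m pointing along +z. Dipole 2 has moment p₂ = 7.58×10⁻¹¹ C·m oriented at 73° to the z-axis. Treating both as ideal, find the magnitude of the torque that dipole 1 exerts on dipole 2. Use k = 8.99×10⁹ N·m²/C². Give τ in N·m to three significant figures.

τ ≈ 9.03×10⁻¹⁴ N·m

The second dipole sits on the axis of the first, so the field there is axial: E₁ = 2kp₁/r³ along +z.
E₁ = 2(8.99×10⁹)(1.82×10⁻¹³)/(1.38)³ = 0.001245 N/C.
Torque on the second dipole: τ = p₂ E₁ sinθ.
τ = (7.58×10⁻¹¹)(0.001245)·sin73° = 9.026×10⁻¹⁴ N·m.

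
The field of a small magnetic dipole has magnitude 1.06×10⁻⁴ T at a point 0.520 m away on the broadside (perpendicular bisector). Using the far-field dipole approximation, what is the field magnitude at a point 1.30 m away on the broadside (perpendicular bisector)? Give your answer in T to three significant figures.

Dipole fields scale as 1/r³ in the far field; the geometry is the same at both points.
B₂ = B₁ · (r₁/r₂)³ = 1.06×10⁻⁴ · (0.520/1.30)³.
(r₁/r₂)³ = (0.4)³ = 0.064.
B₂ ≈ 6.784×10⁻⁶ T.

B ≈ 6.78×10⁻⁶ T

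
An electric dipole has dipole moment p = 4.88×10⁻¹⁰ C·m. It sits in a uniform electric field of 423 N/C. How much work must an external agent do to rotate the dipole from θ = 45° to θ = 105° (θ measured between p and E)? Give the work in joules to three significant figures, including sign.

W_ext = ΔU = U(θ₂) − U(θ₁) = −pE cosθ₂ − (−pE cosθ₁) = pE(cosθ₁ − cosθ₂).
W = (4.88×10⁻¹⁰)(423)·(cos45° − cos105°) = (2.064×10⁻⁷)·(+0.9659) = 1.994×10⁻⁷ J.

W ≈ 1.99×10⁻⁷ J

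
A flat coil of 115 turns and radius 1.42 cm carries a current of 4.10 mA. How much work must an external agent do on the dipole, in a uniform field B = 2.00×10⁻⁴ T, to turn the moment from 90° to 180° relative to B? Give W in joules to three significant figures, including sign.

m = NIA = NIπa² = 115·(0.00410)·π·(0.0142)² = 2.987×10⁻⁴ A·m².
W_ext = ΔU = −mB cosθ₂ + mB cosθ₁ = mB(cosθ₁ − cosθ₂).
W = (2.987×10⁻⁴)(2.00×10⁻⁴)·(cos90° − cos180°) = (5.974×10⁻⁸)·(+1.0000) = 5.974×10⁻⁸ J.

W ≈ 5.97×10⁻⁸ J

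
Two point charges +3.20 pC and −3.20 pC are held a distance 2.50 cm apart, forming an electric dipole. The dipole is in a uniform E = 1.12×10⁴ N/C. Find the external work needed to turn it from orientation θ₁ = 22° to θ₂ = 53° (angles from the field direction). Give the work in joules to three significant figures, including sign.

W ≈ 2.92×10⁻¹⁰ J

Dipole moment p = qd = (3.20×10⁻¹² C)(0.0250 m) = 8.00×10⁻¹⁴ C·m.
W_ext = ΔU = U(θ₂) − U(θ₁) = −pE cosθ₂ − (−pE cosθ₁) = pE(cosθ₁ − cosθ₂).
W = (8.00×10⁻¹⁴)(1.12×10⁴)·(cos22° − cos53°) = (8.960×10⁻¹⁰)·(+0.3254) = 2.915×10⁻¹⁰ J.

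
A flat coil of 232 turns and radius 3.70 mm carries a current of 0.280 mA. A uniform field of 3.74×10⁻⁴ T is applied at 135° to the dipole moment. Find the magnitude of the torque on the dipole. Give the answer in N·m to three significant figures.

m = NIA = NIπa² = 232·(2.80×10⁻⁴)·π·(0.00370)² = 2.794×10⁻⁶ A·m².
Torque on a magnetic dipole: τ = mB sinθ.
τ = (2.794×10⁻⁶)(3.74×10⁻⁴)·sin135° = 7.389×10⁻¹⁰ N·m.

τ ≈ 7.39×10⁻¹⁰ N·m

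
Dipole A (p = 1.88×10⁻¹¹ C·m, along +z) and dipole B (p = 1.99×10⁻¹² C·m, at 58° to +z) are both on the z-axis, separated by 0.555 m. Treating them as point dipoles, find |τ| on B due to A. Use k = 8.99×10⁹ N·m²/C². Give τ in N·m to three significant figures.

The second dipole sits on the axis of the first, so the field there is axial: E₁ = 2kp₁/r³ along +z.
E₁ = 2(8.99×10⁹)(1.88×10⁻¹¹)/(0.555)³ = 1.977 N/C.
Torque on the second dipole: τ = p₂ E₁ sinθ.
τ = (1.99×10⁻¹²)(1.977)·sin58° = 3.337×10⁻¹² N·m.

τ ≈ 3.34×10⁻¹² N·m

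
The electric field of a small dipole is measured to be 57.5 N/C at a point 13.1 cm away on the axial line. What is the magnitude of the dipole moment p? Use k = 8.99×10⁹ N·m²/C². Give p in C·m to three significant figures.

On axis E = 2kp/r³, so p = Er³/(2k).
p = (57.5)·(0.131)³ / (2·8.99×10⁹) = 7.189×10⁻¹² C·m.

p ≈ 7.19×10⁻¹² C·m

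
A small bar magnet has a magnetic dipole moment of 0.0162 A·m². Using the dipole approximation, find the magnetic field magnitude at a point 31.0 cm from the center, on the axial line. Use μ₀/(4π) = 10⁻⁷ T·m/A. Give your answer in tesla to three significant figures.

On axis B = (μ₀/4π)·2m/r³.
B = 2·(10⁻⁷)·(0.0162) / (0.310)³ = 1.088×10⁻⁷ T.

B ≈ 1.09×10⁻⁷ T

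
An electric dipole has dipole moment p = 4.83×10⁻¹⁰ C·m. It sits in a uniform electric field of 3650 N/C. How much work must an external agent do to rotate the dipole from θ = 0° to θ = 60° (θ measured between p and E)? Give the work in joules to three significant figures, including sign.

W ≈ 8.81×10⁻⁷ J

W_ext = ΔU = U(θ₂) − U(θ₁) = −pE cosθ₂ − (−pE cosθ₁) = pE(cosθ₁ − cosθ₂).
W = (4.83×10⁻¹⁰)(3650)·(cos0° − cos60°) = (1.763×10⁻⁶)·(+0.5000) = 8.815×10⁻⁷ J.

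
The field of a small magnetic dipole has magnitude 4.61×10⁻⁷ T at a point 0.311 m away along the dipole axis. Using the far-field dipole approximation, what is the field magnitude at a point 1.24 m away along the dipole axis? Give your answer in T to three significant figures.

Dipole fields scale as 1/r³ in the far field; the geometry is the same at both points.
B₂ = B₁ · (r₁/r₂)³ = 4.61×10⁻⁷ · (0.311/1.24)³.
(r₁/r₂)³ = (0.2508)³ = 0.01578.
B₂ ≈ 7.273×10⁻⁹ T.

B ≈ 7.27×10⁻⁹ T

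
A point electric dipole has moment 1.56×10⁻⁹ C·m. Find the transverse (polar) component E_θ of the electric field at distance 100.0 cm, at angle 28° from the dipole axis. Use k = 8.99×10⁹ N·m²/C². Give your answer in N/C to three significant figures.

E_θ ≈ 6.58 N/C

For a dipole, E_θ = (kp sinθ)/r³.
kp/r³ = (8.99×10⁹)(1.56×10⁻⁹)/(1.00)³ = 14.02 N/C.
E_θ = 14.02·sin28° = 6.584 N/C.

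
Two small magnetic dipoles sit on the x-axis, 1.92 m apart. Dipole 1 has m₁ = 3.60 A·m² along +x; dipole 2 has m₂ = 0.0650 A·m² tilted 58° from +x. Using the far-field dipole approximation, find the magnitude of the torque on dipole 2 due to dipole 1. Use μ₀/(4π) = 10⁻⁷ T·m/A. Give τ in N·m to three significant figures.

Dipole B is on the axis of dipole A, so B₁ there is axial: B₁ = (μ₀/4π)·2m₁/r³ along +x.
B₁ = 2(10⁻⁷)(3.60)/(1.92)³ = 1.017×10⁻⁷ T.
τ = m₂ B₁ sinθ.
τ = (0.0650)(1.017×10⁻⁷)·sin58° = 5.607×10⁻⁹ N·m.

τ ≈ 5.61×10⁻⁹ N·m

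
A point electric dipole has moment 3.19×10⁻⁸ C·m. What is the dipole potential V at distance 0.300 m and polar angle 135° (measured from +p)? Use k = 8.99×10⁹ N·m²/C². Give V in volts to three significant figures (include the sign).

V ≈ -2250 V

The dipole potential is V = kp cosθ / r².
V = (8.99×10⁹)(3.19×10⁻⁸)·cos135° / (0.300)² = -2253 V.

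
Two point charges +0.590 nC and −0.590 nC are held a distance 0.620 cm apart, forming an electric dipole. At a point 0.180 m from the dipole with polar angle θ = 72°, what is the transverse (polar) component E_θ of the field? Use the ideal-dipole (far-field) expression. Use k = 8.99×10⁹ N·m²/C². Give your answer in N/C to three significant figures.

Dipole moment p = qd = (5.90×10⁻¹⁰ C)(0.00620 m) = 3.658×10⁻¹² C·m.
For a dipole, E_θ = (kp sinθ)/r³.
kp/r³ = (8.99×10⁹)(3.658×10⁻¹²)/(0.180)³ = 5.639 N/C.
E_θ = 5.639·sin72° = 5.363 N/C.

E_θ ≈ 5.36 N/C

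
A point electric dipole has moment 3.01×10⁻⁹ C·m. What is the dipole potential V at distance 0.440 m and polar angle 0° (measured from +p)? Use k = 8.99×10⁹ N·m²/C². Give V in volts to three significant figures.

The dipole potential is V = kp cosθ / r².
V = (8.99×10⁹)(3.01×10⁻⁹)·cos0° / (0.440)² = 139.8 V.

V ≈ 140 V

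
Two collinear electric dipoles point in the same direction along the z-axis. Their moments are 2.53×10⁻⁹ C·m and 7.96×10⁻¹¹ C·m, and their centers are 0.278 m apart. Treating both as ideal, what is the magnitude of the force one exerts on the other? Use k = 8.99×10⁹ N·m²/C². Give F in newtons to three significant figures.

F ≈ 1.82×10⁻⁶ N

On-axis field of dipole 1 at distance r: E = 2kp₁/r³. Force on dipole 2 is F = p₂·dE/dr (gradient along axis).
dE/dr = −6kp₁/r⁴, so |F| = 6kp₁p₂/r⁴ (attractive for aligned moments).
F = 6(8.99×10⁹)(2.53×10⁻⁹)(7.96×10⁻¹¹)/(0.278)⁴ = 1.819×10⁻⁶ N.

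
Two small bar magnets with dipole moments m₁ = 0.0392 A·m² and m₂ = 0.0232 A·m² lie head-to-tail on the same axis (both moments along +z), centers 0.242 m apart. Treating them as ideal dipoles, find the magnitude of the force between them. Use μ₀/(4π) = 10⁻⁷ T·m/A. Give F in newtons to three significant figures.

On-axis B of dipole 1: B = (μ₀/4π)·2m₁/r³. Force on dipole 2: F = m₂·dB/dr.
dB/dr = −(μ₀/4π)·6m₁/r⁴, so |F| = (μ₀/4π)·6m₁m₂/r⁴.
F = 6(10⁻⁷)(0.0392)(0.0232)/(0.242)⁴ = 1.591×10⁻⁷ N.

F ≈ 1.59×10⁻⁷ N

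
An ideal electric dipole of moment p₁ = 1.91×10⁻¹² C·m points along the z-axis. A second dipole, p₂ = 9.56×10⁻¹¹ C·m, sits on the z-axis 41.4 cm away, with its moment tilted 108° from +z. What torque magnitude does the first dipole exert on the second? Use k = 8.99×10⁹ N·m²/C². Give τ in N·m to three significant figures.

The second dipole sits on the axis of the first, so the field there is axial: E₁ = 2kp₁/r³ along +z.
E₁ = 2(8.99×10⁹)(1.91×10⁻¹²)/(0.414)³ = 0.4840 N/C.
Torque on the second dipole: τ = p₂ E₁ sinθ.
τ = (9.56×10⁻¹¹)(0.4840)·sin108° = 4.400×10⁻¹¹ N·m.

τ ≈ 4.40×10⁻¹¹ N·m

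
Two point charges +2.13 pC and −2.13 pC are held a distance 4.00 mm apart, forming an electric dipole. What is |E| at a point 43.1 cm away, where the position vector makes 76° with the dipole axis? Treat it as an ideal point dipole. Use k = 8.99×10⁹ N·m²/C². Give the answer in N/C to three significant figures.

E ≈ 0.00104 N/C

Dipole moment p = qd = (2.13×10⁻¹² C)(0.00400 m) = 8.52×10⁻¹⁵ C·m.
At angle θ the dipole field magnitude is E = (kp/r³)·√(1 + 3cos²θ).
kp/r³ = (8.99×10⁹)(8.52×10⁻¹⁵) / (0.431)³ = 9.567×10⁻⁴ N/C.
√(1 + 3cos²76°) = √(1 + 3·0.0585) = √1.1756 ≈ 1.0842.
E ≈ 9.567×10⁻⁴ × 1.084 = 0.001037 N/C.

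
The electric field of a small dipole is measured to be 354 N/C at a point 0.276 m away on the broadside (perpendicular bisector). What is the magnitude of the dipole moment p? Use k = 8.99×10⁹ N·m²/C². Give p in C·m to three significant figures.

p ≈ 8.28×10⁻¹⁰ C·m

In the equatorial plane E = kp/r³, so p = Er³/(k).
p = (354)·(0.276)³ / (8.99×10⁹) = 8.279×10⁻¹⁰ C·m.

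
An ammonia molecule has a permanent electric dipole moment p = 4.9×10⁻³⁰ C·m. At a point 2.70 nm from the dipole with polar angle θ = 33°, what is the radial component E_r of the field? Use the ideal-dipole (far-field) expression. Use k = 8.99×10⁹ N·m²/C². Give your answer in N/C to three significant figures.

For a dipole, E_r = (2kp cosθ)/r³.
kp/r³ = (8.99×10⁹)(4.90×10⁻³⁰)/(2.70×10⁻⁹)³ = 2.238×10⁶ N/C.
E_r = 2·2.238×10⁶·cos33° = 3.754×10⁶ N/C.

E_r ≈ 3.75×10⁶ N/C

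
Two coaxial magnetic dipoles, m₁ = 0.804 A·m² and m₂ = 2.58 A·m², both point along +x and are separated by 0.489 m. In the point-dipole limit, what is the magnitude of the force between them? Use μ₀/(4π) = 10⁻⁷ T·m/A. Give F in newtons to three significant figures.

On-axis B of dipole 1: B = (μ₀/4π)·2m₁/r³. Force on dipole 2: F = m₂·dB/dr.
dB/dr = −(μ₀/4π)·6m₁/r⁴, so |F| = (μ₀/4π)·6m₁m₂/r⁴.
F = 6(10⁻⁷)(0.804)(2.58)/(0.489)⁴ = 2.177×10⁻⁵ N.

F ≈ 2.18×10⁻⁵ N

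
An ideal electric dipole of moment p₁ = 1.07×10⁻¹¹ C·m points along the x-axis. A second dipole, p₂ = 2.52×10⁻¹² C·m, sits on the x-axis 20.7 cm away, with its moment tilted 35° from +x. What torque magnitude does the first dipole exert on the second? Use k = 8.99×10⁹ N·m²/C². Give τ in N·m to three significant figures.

τ ≈ 3.14×10⁻¹¹ N·m

The second dipole sits on the axis of the first, so the field there is axial: E₁ = 2kp₁/r³ along +x.
E₁ = 2(8.99×10⁹)(1.07×10⁻¹¹)/(0.207)³ = 21.69 N/C.
Torque on the second dipole: τ = p₂ E₁ sinθ.
τ = (2.52×10⁻¹²)(21.69)·sin35° = 3.135×10⁻¹¹ N·m.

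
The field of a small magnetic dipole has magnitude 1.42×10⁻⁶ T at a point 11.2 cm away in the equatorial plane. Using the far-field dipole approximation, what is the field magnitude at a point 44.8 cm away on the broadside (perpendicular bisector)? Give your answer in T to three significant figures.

B ≈ 2.22×10⁻⁸ T

Dipole fields scale as 1/r³ in the far field; the geometry is the same at both points.
B₂ = B₁ · (r₁/r₂)³ = 1.42×10⁻⁶ · (11.2/44.8)³.
(r₁/r₂)³ = (0.25)³ = 0.01562.
B₂ ≈ 2.219×10⁻⁸ T.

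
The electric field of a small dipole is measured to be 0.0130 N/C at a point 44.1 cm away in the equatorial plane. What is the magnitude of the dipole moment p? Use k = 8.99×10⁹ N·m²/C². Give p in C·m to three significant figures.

In the equatorial plane E = kp/r³, so p = Er³/(k).
p = (0.0130)·(0.441)³ / (8.99×10⁹) = 1.240×10⁻¹³ C·m.

p ≈ 1.24×10⁻¹³ C·m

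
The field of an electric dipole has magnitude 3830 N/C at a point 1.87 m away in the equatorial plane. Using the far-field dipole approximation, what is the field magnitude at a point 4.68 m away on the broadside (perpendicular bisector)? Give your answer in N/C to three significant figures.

Dipole fields scale as 1/r³ in the far field; the geometry is the same at both points.
E₂ = E₁ · (r₁/r₂)³ = 3830 · (1.87/4.68)³.
(r₁/r₂)³ = (0.3996)³ = 0.0638.
E₂ ≈ 244.3 N/C.

E ≈ 244 N/C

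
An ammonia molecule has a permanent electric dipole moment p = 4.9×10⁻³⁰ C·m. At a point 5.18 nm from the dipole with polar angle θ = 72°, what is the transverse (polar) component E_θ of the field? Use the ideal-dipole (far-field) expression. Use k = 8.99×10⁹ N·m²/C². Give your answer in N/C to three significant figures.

E_θ ≈ 3.01×10⁵ N/C

For a dipole, E_θ = (kp sinθ)/r³.
kp/r³ = (8.99×10⁹)(4.90×10⁻³⁰)/(5.18×10⁻⁹)³ = 3.169×10⁵ N/C.
E_θ = 3.169×10⁵·sin72° = 3.014×10⁵ N/C.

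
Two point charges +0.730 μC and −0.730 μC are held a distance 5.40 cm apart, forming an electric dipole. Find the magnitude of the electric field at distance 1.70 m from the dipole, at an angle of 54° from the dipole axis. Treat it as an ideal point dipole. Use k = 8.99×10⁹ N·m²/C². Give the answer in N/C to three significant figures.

E ≈ 103 N/C

Dipole moment p = qd = (7.30×10⁻⁷ C)(0.0540 m) = 3.942×10⁻⁸ C·m.
At angle θ the dipole field magnitude is E = (kp/r³)·√(1 + 3cos²θ).
kp/r³ = (8.99×10⁹)(3.942×10⁻⁸) / (1.70)³ = 72.13 N/C.
√(1 + 3cos²54°) = √(1 + 3·0.3455) = √2.0365 ≈ 1.4271.
E ≈ 72.13 × 1.427 = 102.9 N/C.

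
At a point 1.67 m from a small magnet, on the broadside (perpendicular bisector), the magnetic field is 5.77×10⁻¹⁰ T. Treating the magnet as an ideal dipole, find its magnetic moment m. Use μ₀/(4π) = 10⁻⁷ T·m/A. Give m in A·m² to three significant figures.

m ≈ 0.0269 A·m²

In the equatorial plane B = (μ₀/4π)·m/r³, so m = Br³·4π/(μ₀).
m = (5.77×10⁻¹⁰)·(1.67)³ / (10⁻⁷) = 0.02687 A·m².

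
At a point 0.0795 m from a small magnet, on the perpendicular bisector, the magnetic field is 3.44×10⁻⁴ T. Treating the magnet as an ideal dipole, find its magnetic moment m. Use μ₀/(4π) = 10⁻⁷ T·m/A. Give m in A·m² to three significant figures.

m ≈ 1.73 A·m²

In the equatorial plane B = (μ₀/4π)·m/r³, so m = Br³·4π/(μ₀).
m = (3.44×10⁻⁴)·(0.0795)³ / (10⁻⁷) = 1.728 A·m².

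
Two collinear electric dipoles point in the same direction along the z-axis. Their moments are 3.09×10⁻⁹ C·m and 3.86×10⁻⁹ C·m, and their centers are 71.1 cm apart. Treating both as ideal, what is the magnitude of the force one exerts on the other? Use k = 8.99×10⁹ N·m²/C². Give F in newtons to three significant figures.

On-axis field of dipole 1 at distance r: E = 2kp₁/r³. Force on dipole 2 is F = p₂·dE/dr (gradient along axis).
dE/dr = −6kp₁/r⁴, so |F| = 6kp₁p₂/r⁴ (attractive for aligned moments).
F = 6(8.99×10⁹)(3.09×10⁻⁹)(3.86×10⁻⁹)/(0.711)⁴ = 2.518×10⁻⁶ N.

F ≈ 2.52×10⁻⁶ N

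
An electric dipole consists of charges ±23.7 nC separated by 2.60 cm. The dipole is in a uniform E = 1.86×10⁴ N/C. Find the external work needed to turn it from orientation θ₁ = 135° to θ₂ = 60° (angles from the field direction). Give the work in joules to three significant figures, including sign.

W ≈ -1.38×10⁻⁵ J

Dipole moment p = qd = (2.37×10⁻⁸ C)(0.0260 m) = 6.162×10⁻¹⁰ C·m.
W_ext = ΔU = U(θ₂) − U(θ₁) = −pE cosθ₂ − (−pE cosθ₁) = pE(cosθ₁ − cosθ₂).
W = (6.162×10⁻¹⁰)(1.86×10⁴)·(cos135° − cos60°) = (1.146×10⁻⁵)·(-1.2071) = -1.384×10⁻⁵ J.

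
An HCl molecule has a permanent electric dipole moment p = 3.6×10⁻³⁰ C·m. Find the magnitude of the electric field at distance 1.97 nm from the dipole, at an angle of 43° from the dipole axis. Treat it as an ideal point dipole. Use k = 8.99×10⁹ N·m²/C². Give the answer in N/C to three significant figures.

E ≈ 6.83×10⁶ N/C

At angle θ the dipole field magnitude is E = (kp/r³)·√(1 + 3cos²θ).
kp/r³ = (8.99×10⁹)(3.60×10⁻³⁰) / (1.97×10⁻⁹)³ = 4.233×10⁶ N/C.
√(1 + 3cos²43°) = √(1 + 3·0.5349) = √2.6046 ≈ 1.6139.
E ≈ 4.233×10⁶ × 1.614 = 6.832×10⁶ N/C.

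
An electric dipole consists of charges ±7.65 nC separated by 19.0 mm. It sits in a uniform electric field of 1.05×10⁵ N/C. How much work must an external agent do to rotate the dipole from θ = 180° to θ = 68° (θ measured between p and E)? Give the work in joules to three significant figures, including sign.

Dipole moment p = qd = (7.65×10⁻⁹ C)(0.0190 m) = 1.454×10⁻¹⁰ C·m.
W_ext = ΔU = U(θ₂) − U(θ₁) = −pE cosθ₂ − (−pE cosθ₁) = pE(cosθ₁ − cosθ₂).
W = (1.454×10⁻¹⁰)(1.05×10⁵)·(cos180° − cos68°) = (1.527×10⁻⁵)·(-1.3746) = -2.099×10⁻⁵ J.

W ≈ -2.10×10⁻⁵ J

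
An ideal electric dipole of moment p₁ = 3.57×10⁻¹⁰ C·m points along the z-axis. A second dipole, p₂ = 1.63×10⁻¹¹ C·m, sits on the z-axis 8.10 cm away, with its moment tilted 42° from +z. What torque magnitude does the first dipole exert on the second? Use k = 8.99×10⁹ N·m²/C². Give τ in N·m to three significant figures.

τ ≈ 1.32×10⁻⁷ N·m

The second dipole sits on the axis of the first, so the field there is axial: E₁ = 2kp₁/r³ along +z.
E₁ = 2(8.99×10⁹)(3.57×10⁻¹⁰)/(0.0810)³ = 1.208×10⁴ N/C.
Torque on the second dipole: τ = p₂ E₁ sinθ.
τ = (1.63×10⁻¹¹)(1.208×10⁴)·sin42° = 1.317×10⁻⁷ N·m.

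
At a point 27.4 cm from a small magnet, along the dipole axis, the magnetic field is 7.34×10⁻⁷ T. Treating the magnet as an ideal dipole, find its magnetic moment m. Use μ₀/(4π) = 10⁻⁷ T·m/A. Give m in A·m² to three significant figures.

On axis B = (μ₀/4π)·2m/r³, so m = Br³·4π/(μ₀·2).
m = (7.34×10⁻⁷)·(0.274)³ / (2·10⁻⁷) = 0.07549 A·m².

m ≈ 0.0755 A·m²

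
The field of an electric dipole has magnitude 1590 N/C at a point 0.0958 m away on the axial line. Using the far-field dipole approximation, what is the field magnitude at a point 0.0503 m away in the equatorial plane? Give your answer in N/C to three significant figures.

Dipole fields scale as 1/r³ in the far field.
The axial field is twice the equatorial field at the same r, so the geometry factor is 1/2.
E₂ = E₁ · (1/2) · (r₁/r₂)³ = 1590 · 0.5 · (0.0958/0.0503)³.
(r₁/r₂)³ = (1.905)³ = 6.909.
E₂ ≈ 5492 N/C.

E ≈ 5490 N/C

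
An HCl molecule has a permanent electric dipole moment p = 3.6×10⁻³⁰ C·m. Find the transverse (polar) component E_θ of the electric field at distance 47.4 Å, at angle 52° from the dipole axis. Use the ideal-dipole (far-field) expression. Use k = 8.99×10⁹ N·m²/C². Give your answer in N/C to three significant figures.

E_θ ≈ 2.39×10⁵ N/C

For a dipole, E_θ = (kp sinθ)/r³.
kp/r³ = (8.99×10⁹)(3.60×10⁻³⁰)/(4.74×10⁻⁹)³ = 3.039×10⁵ N/C.
E_θ = 3.039×10⁵·sin52° = 2.395×10⁵ N/C.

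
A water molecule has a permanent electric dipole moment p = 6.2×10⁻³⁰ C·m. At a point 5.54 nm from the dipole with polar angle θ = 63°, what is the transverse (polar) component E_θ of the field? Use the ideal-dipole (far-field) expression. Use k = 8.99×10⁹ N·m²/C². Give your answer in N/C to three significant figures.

For a dipole, E_θ = (kp sinθ)/r³.
kp/r³ = (8.99×10⁹)(6.20×10⁻³⁰)/(5.54×10⁻⁹)³ = 3.278×10⁵ N/C.
E_θ = 3.278×10⁵·sin63° = 2.921×10⁵ N/C.

E_θ ≈ 2.92×10⁵ N/C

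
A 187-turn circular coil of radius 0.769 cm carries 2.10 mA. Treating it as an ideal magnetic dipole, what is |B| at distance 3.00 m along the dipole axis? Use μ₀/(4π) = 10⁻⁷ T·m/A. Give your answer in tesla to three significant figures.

B ≈ 5.40×10⁻¹³ T

m = NIA = NIπa² = 187·(0.00210)·π·(0.00769)² = 7.296×10⁻⁵ A·m².
On axis B = (μ₀/4π)·2m/r³.
B = 2·(10⁻⁷)·(7.296×10⁻⁵) / (3.00)³ = 5.404×10⁻¹³ T.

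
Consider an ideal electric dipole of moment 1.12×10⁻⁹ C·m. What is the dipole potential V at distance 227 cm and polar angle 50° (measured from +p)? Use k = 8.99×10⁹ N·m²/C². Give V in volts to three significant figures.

V ≈ 1.26 V

The dipole potential is V = kp cosθ / r².
V = (8.99×10⁹)(1.12×10⁻⁹)·cos50° / (2.27)² = 1.256 V.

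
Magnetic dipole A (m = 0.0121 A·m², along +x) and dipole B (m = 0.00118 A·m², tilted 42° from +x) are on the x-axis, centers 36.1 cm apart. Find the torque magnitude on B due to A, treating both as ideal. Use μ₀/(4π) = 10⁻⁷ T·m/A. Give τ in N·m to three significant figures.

τ ≈ 4.06×10⁻¹¹ N·m

Dipole B is on the axis of dipole A, so B₁ there is axial: B₁ = (μ₀/4π)·2m₁/r³ along +x.
B₁ = 2(10⁻⁷)(0.0121)/(0.361)³ = 5.144×10⁻⁸ T.
τ = m₂ B₁ sinθ.
τ = (0.00118)(5.144×10⁻⁸)·sin42° = 4.062×10⁻¹¹ N·m.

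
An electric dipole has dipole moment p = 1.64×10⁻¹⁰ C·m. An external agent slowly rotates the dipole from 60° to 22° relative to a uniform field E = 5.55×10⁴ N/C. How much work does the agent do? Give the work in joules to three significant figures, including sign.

W_ext = ΔU = U(θ₂) − U(θ₁) = −pE cosθ₂ − (−pE cosθ₁) = pE(cosθ₁ − cosθ₂).
W = (1.64×10⁻¹⁰)(5.55×10⁴)·(cos60° − cos22°) = (9.102×10⁻⁶)·(-0.4272) = -3.888×10⁻⁶ J.

W ≈ -3.89×10⁻⁶ J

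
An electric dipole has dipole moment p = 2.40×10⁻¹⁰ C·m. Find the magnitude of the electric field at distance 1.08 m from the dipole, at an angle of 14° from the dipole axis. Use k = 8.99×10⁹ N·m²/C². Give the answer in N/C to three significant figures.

E ≈ 3.35 N/C

At angle θ the dipole field magnitude is E = (kp/r³)·√(1 + 3cos²θ).
kp/r³ = (8.99×10⁹)(2.40×10⁻¹⁰) / (1.08)³ = 1.713 N/C.
√(1 + 3cos²14°) = √(1 + 3·0.9415) = √3.8244 ≈ 1.9556.
E ≈ 1.713 × 1.956 = 3.350 N/C.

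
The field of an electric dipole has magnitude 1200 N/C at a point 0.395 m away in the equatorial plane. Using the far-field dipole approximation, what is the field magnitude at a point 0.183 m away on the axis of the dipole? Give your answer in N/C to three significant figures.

Dipole fields scale as 1/r³ in the far field.
The axial field is twice the equatorial field at the same r, so the geometry factor is 2/1.
E₂ = E₁ · (2/1) · (r₁/r₂)³ = 1200 · 2 · (0.395/0.183)³.
(r₁/r₂)³ = (2.158)³ = 10.06.
E₂ ≈ 2.414×10⁴ N/C.

E ≈ 2.41×10⁴ N/C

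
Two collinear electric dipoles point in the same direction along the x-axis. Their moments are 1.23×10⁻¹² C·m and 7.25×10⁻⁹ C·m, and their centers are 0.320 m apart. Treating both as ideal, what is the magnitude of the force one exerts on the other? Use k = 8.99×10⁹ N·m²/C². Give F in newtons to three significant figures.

On-axis field of dipole 1 at distance r: E = 2kp₁/r³. Force on dipole 2 is F = p₂·dE/dr (gradient along axis).
dE/dr = −6kp₁/r⁴, so |F| = 6kp₁p₂/r⁴ (attractive for aligned moments).
F = 6(8.99×10⁹)(1.23×10⁻¹²)(7.25×10⁻⁹)/(0.320)⁴ = 4.587×10⁻⁸ N.

F ≈ 4.59×10⁻⁸ N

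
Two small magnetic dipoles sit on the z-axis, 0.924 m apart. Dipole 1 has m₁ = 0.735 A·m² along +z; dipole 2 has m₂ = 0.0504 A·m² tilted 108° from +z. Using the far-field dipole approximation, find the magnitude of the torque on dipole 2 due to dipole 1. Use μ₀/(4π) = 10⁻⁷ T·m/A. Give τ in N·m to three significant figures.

Dipole B is on the axis of dipole A, so B₁ there is axial: B₁ = (μ₀/4π)·2m₁/r³ along +z.
B₁ = 2(10⁻⁷)(0.735)/(0.924)³ = 1.863×10⁻⁷ T.
τ = m₂ B₁ sinθ.
τ = (0.0504)(1.863×10⁻⁷)·sin108° = 8.932×10⁻⁹ N·m.

τ ≈ 8.93×10⁻⁹ N·m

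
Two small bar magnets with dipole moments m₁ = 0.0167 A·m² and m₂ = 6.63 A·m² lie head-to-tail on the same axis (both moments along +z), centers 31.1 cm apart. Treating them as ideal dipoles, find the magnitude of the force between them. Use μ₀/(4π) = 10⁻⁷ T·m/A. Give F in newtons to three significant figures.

F ≈ 7.10×10⁻⁶ N

On-axis B of dipole 1: B = (μ₀/4π)·2m₁/r³. Force on dipole 2: F = m₂·dB/dr.
dB/dr = −(μ₀/4π)·6m₁/r⁴, so |F| = (μ₀/4π)·6m₁m₂/r⁴.
F = 6(10⁻⁷)(0.0167)(6.63)/(0.311)⁴ = 7.101×10⁻⁶ N.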